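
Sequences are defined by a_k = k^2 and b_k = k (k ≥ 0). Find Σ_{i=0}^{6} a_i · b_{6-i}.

Write out a_i and b_{6-i} for i = 0,…,6 and sum the products.
Σ = 0·6 + 1·5 + 4·4 + 9·3 + 16·2 + 25·1 + 36·0 = 105.

105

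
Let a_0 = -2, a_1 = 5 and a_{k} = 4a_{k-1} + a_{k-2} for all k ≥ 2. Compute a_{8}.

104974

The ordinary generating function has denominator 1 - 4q - q^2.
Iterating the recurrence: a_0,…,a_{8} = -2, 5, 18, 77, 326, 1381, 5850, 24781, 104974.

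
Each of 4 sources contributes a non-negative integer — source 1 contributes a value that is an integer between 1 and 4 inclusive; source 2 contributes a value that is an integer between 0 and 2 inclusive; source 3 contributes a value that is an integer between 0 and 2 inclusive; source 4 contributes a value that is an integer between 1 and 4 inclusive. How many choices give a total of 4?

10

The generating function for the choices is (x + x^2 + x^3 + x^4)·(1 + x + x^2)·(1 + x + x^2)·(x + x^2 + x^3 + x^4); the count is [x^4].
(x + x^2 + x^3 + x^4) has coefficients 0,1,1,1,1 for degrees 0…4.
(1 + x + x^2) has coefficients 1,1,1,0,0 for degrees 0…4.
Multiplying by (1 + x + x^2) gives running coefficients 1,2,3,2,1 for degrees 0…4.
Finally multiplying by (x + x^2 + x^3 + x^4), the product of all factors after the first has coefficients 0,1,3,6,8 for degrees 0…4.
[x^4] = 1·6 + 1·3 + 1·1 + 1·0 = 10.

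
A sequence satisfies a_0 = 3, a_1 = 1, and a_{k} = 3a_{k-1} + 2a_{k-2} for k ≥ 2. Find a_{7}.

The ordinary generating function has denominator 1 - 3t - 2t^2.
Iterating the recurrence: a_0,…,a_{7} = 3, 1, 9, 29, 105, 373, 1329, 4733.

4733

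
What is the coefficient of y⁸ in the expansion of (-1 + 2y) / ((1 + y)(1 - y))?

-1

Partial fractions give a closed form: a_n = (-3/2)·(-1)^n + (1/2)·1^n.
At n = 8: a_8 = -1.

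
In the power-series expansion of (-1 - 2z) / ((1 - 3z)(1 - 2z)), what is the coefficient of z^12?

The denominator gives the recurrence a_n = 5a_(n−1) − 6a_(n−2) for n ≥ 2; the numerator fixes a_0 = -1, a_1 = -7.
Iterating: -1, -7, -29, -103, -341, -1087, -3389, -10423, -31781, -96367, -291149, -877543, -2640821, so a_12 = -2640821.

-2640821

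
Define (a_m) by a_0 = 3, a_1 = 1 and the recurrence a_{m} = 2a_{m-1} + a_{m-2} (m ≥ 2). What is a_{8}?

915

The ordinary generating function has denominator 1 - 2q - q^2.
Iterating the recurrence: a_0,…,a_{8} = 3, 1, 5, 11, 27, 65, 157, 379, 915.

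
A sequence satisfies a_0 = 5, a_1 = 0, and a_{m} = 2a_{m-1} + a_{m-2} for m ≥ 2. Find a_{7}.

The ordinary generating function has denominator 1 - 2y - y^2.
Iterating the recurrence: a_0,…,a_{7} = 5, 0, 5, 10, 25, 60, 145, 350.

350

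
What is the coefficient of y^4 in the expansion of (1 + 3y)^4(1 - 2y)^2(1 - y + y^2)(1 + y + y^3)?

-120

(1 + 3y)^4 has coefficients 1,12,54,108,81 for degrees 0…4.
(1 - 2y)^2 has coefficients 1,-4,4,0,0 for degrees 0…4.
Multiplying by (1 - y + y^2) gives running coefficients 1,-5,9,-8,4 for degrees 0…4.
Finally multiplying by (1 + y + y^3), the product of all factors after the first has coefficients 1,-4,4,2,-9 for degrees 0…4.
[y^4] = 1·(-9) + 12·2 + 54·4 + 108·(-4) + 81·1 = -120.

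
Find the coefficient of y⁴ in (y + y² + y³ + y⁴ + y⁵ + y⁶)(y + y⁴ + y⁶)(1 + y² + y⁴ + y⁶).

2

(y + y² + y³ + y⁴ + y⁵ + y⁶) has coefficients 0,1,1,1,1 for degrees 0…4.
(y + y⁴ + y⁶) has coefficients 0,1,0,0,1 for degrees 0…4.
Finally multiplying by (1 + y² + y⁴ + y⁶), the product of all factors after the first has coefficients 0,1,0,1,1 for degrees 0…4.
[y⁴] = 1·1 + 1·0 + 1·1 + 1·0 = 2.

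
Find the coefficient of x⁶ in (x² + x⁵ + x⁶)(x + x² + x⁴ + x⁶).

(x² + x⁵ + x⁶) has coefficients 0,0,1,0,0,1,1 for degrees 0…6.
(x + x² + x⁴ + x⁶) has coefficients 0,1,1,0,1,0,1 for degrees 0…6.
[x⁶] = 1·1 + 1·1 + 1·0 = 2.

2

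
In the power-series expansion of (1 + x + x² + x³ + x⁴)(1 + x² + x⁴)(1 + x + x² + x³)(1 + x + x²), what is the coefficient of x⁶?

26

(1 + x + x² + x³ + x⁴) has coefficients 1,1,1,1,1 for degrees 0…4.
(1 + x² + x⁴) has coefficients 1,0,1,0,1,0,0 for degrees 0…6.
Multiplying by (1 + x + x² + x³) gives running coefficients 1,1,2,2,2,2,1 for degrees 0…6.
Finally multiplying by (1 + x + x²), the product of all factors after the first has coefficients 1,2,4,5,6,6,5 for degrees 0…6.
[x⁶] = 1·5 + 1·6 + 1·6 + 1·5 + 1·4 = 26.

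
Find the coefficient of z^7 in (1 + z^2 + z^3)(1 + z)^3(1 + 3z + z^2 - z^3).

1

(1 + z^2 + z^3) has coefficients 1,0,1,1 for degrees 0…3.
(1 + z)^3 has coefficients 1,3,3,1,0,0,0,0 for degrees 0…7.
Finally multiplying by (1 + 3z + z^2 - z^3), the product of all factors after the first has coefficients 1,6,13,12,3,-2,-1,0 for degrees 0…7.
[z^7] = 1·0 + 1·(-2) + 1·3 = 1.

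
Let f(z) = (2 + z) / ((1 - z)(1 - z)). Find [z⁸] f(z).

26

The denominator gives the recurrence a_n = 2a_(n−1) − a_(n−2) for n ≥ 2; the numerator fixes a_0 = 2, a_1 = 5.
Iterating: 2, 5, 8, 11, 14, 17, 20, 23, 26, so a_8 = 26.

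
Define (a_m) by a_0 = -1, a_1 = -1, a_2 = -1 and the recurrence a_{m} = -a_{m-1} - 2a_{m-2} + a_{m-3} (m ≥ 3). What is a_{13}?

The ordinary generating function has denominator 1 + z + 2z^2 - z^3.
Iterating the recurrence: a_0,…,a_{13} = -1, -1, -1, 2, -1, -4, 8, -1, -19, 29, 8, -85, 98, 80.

80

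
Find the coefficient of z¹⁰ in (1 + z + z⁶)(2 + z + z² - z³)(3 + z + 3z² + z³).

3

(1 + z + z⁶) has coefficients 1,1,0,0,0,0,1 for degrees 0…6.
(2 + z + z² - z³) has coefficients 2,1,1,-1,0,0,0,0,0,0,0 for degrees 0…10.
Finally multiplying by (3 + z + 3z² + z³), the product of all factors after the first has coefficients 6,5,10,3,3,-2,-1,0,0,0,0 for degrees 0…10.
[z¹⁰] = 1·0 + 1·0 + 1·3 = 3.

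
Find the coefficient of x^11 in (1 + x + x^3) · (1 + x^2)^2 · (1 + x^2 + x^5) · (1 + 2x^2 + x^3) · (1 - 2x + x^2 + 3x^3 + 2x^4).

(1 + x + x^3) has coefficients 1,1,0,1 for degrees 0…3.
(1 + x^2)^2 has coefficients 1,0,2,0,1,0,0,0,0,0,0,0 for degrees 0…11.
Multiplying by (1 + x^2 + x^5) gives running coefficients 1,0,3,0,3,1,1,2,0,1,0,0 for degrees 0…11.
Multiplying by (1 + 2x^2 + x^3) gives running coefficients 1,0,5,1,9,4,7,7,3,6,2,2 for degrees 0…11.
Finally multiplying by (1 - 2x + x^2 + 3x^3 + 2x^4), the product of all factors after the first has coefficients 1,-2,6,-6,14,2,21,26,26,36,28,27 for degrees 0…11.
[x^11] = 1·27 + 1·28 + 1·26 = 81.

81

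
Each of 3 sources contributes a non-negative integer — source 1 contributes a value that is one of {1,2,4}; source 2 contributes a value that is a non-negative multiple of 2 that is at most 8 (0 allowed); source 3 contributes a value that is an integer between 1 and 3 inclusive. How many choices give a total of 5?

The generating function for the choices is (z + z² + z⁴)·(1 + z² + z⁴ + z⁶ + z⁸)·(z + z² + z³); the count is [z⁵].
(z + z² + z⁴) has coefficients 0,1,1,0,1 for degrees 0…4.
(1 + z² + z⁴ + z⁶ + z⁸) has coefficients 1,0,1,0,1,0 for degrees 0…5.
Finally multiplying by (z + z² + z³), the product of all factors after the first has coefficients 0,1,1,2,1,2 for degrees 0…5.
[z⁵] = 1·1 + 1·2 + 1·1 = 4.

4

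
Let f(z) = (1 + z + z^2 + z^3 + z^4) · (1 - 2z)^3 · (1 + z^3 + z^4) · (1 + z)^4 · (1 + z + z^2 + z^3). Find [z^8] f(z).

(1 + z + z^2 + z^3 + z^4) has coefficients 1,1,1,1,1 for degrees 0…4.
(1 - 2z)^3 has coefficients 1,-6,12,-8,0,0,0,0,0 for degrees 0…8.
Multiplying by (1 + z^3 + z^4) gives running coefficients 1,-6,12,-7,-5,6,4,-8,0 for degrees 0…8.
Multiplying by (1 + z)^4 gives running coefficients 1,-2,-6,9,16,-14,-18,17,11 for degrees 0…8.
Finally multiplying by (1 + z + z^2 + z^3), the product of all factors after the first has coefficients 1,-1,-7,2,17,5,-7,1,-4 for degrees 0…8.
[z^8] = 1·(-4) + 1·1 + 1·(-7) + 1·5 + 1·17 = 12.

12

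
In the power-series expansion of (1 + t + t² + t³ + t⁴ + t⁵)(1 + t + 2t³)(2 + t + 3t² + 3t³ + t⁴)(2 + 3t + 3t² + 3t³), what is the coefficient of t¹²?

136

(1 + t + t² + t³ + t⁴ + t⁵) has coefficients 1,1,1,1,1,1 for degrees 0…5.
(1 + t + 2t³) has coefficients 1,1,0,2,0,0,0,0,0,0,0,0,0 for degrees 0…12.
Multiplying by (2 + t + 3t² + 3t³ + t⁴) gives running coefficients 2,3,4,10,6,7,6,2,0,0,0,0,0 for degrees 0…12.
Finally multiplying by (2 + 3t + 3t² + 3t³), the product of all factors after the first has coefficients 4,12,23,47,63,74,81,61,45,24,6,0,0 for degrees 0…12.
[t¹²] = 1·0 + 1·0 + 1·6 + 1·24 + 1·45 + 1·61 = 136.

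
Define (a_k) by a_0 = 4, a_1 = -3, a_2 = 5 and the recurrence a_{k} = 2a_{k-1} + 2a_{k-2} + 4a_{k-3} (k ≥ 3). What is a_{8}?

3960

The ordinary generating function has denominator 1 - 2q - 2q^2 - 4q^3.
Iterating the recurrence: a_0,…,a_{8} = 4, -3, 5, 20, 38, 136, 428, 1280, 3960.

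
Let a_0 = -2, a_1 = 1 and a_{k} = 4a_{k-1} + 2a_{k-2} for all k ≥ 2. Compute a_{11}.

279072

The ordinary generating function has denominator 1 - 4t - 2t^2.
Iterating the recurrence: a_0,…,a_{11} = -2, 1, 0, 2, 8, 36, 160, 712, 3168, 14096, 62720, 279072.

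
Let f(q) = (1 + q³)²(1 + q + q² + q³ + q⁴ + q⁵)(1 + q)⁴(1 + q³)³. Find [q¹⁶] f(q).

195

(1 + q³)² has coefficients 1,0,0,2,0,0,1 for degrees 0…6.
(1 + q + q² + q³ + q⁴ + q⁵) has coefficients 1,1,1,1,1,1,0,0,0,0,0,0,0,0,0,0,0 for degrees 0…16.
Multiplying by (1 + q)⁴ gives running coefficients 1,5,11,15,16,16,15,11,5,1,0,0,0,0,0,0,0 for degrees 0…16.
Finally multiplying by (1 + q³)³, the product of all factors after the first has coefficients 1,5,11,18,31,49,63,74,86,92,86,74,63,49,31,18,11 for degrees 0…16.
[q¹⁶] = 1·11 + 2·49 + 1·86 = 195.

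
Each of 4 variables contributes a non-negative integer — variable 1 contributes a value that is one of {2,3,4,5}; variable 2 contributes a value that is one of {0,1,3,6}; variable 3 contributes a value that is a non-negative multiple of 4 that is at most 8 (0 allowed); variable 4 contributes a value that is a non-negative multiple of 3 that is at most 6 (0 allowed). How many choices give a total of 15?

The generating function for the choices is (z^2 + z^3 + z^4 + z^5)·(1 + z + z^3 + z^6)·(1 + z^4 + z^8)·(1 + z^3 + z^6); the count is [z^15].
(z^2 + z^3 + z^4 + z^5) has coefficients 0,0,1,1,1,1 for degrees 0…5.
(1 + z + z^3 + z^6) has coefficients 1,1,0,1,0,0,1,0,0,0,0,0,0,0,0,0 for degrees 0…15.
Multiplying by (1 + z^4 + z^8) gives running coefficients 1,1,0,1,1,1,1,1,1,1,1,1,0,0,1,0 for degrees 0…15.
Finally multiplying by (1 + z^3 + z^6), the product of all factors after the first has coefficients 1,1,0,2,2,1,3,3,2,3,3,3,2,2,3,1 for degrees 0…15.
[z^15] = 1·2 + 1·2 + 1·3 + 1·3 = 10.

10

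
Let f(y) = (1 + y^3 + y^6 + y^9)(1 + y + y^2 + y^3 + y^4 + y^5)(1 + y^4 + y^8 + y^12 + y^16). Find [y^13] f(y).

6

(1 + y^3 + y^6 + y^9) has coefficients 1,0,0,1,0,0,1,0,0,1 for degrees 0…9.
(1 + y + y^2 + y^3 + y^4 + y^5) has coefficients 1,1,1,1,1,1,0,0,0,0,0,0,0,0 for degrees 0…13.
Finally multiplying by (1 + y^4 + y^8 + y^12 + y^16), the product of all factors after the first has coefficients 1,1,1,1,2,2,1,1,2,2,1,1,2,2 for degrees 0…13.
[y^13] = 1·2 + 1·1 + 1·1 + 1·2 = 6.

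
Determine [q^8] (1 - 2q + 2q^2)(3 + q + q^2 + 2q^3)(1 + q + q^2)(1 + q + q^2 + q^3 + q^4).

(1 - 2q + 2q^2) has coefficients 1,-2,2 for degrees 0…2.
(3 + q + q^2 + 2q^3) has coefficients 3,1,1,2,0,0,0,0,0 for degrees 0…8.
Multiplying by (1 + q + q^2) gives running coefficients 3,4,5,4,3,2,0,0,0 for degrees 0…8.
Finally multiplying by (1 + q + q^2 + q^3 + q^4), the product of all factors after the first has coefficients 3,7,12,16,19,18,14,9,5 for degrees 0…8.
[q^8] = 1·5 − 2·9 + 2·14 = 15.

15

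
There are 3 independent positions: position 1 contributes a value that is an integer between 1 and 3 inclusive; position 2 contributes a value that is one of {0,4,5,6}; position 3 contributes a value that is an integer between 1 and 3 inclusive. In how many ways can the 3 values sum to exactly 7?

The generating function for the choices is (t + t^2 + t^3)·(1 + t^4 + t^5 + t^6)·(t + t^2 + t^3); the count is [t^7].
(t + t^2 + t^3) has coefficients 0,1,1,1 for degrees 0…3.
(1 + t^4 + t^5 + t^6) has coefficients 1,0,0,0,1,1,1,0 for degrees 0…7.
Finally multiplying by (t + t^2 + t^3), the product of all factors after the first has coefficients 0,1,1,1,0,1,2,3 for degrees 0…7.
[t^7] = 1·2 + 1·1 + 1·0 = 3.

3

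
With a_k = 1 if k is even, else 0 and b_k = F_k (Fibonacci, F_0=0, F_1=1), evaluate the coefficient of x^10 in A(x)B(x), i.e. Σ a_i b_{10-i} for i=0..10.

88

The convolution is the t^10 coefficient of A(t)B(t).
Σ = 1·55 + 0·34 + 1·21 + 0·13 + 1·8 + 0·5 + 1·3 + 0·2 + 1·1 + 0·1 + 1·0 = 88.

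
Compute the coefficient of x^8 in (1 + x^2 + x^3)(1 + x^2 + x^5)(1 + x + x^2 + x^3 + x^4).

(1 + x^2 + x^3) has coefficients 1,0,1,1 for degrees 0…3.
(1 + x^2 + x^5) has coefficients 1,0,1,0,0,1,0,0,0 for degrees 0…8.
Finally multiplying by (1 + x + x^2 + x^3 + x^4), the product of all factors after the first has coefficients 1,1,2,2,2,2,2,1,1 for degrees 0…8.
[x^8] = 1·1 + 1·2 + 1·2 = 5.

5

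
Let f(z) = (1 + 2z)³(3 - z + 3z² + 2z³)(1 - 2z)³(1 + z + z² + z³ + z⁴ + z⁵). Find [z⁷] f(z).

129

(1 + 2z)³ has coefficients 1,6,12,8 for degrees 0…3.
(3 - z + 3z² + 2z³) has coefficients 3,-1,3,2,0,0,0,0 for degrees 0…7.
Multiplying by (1 - 2z)³ gives running coefficients 3,-19,45,-52,32,0,-16,0 for degrees 0…7.
Finally multiplying by (1 + z + z² + z³ + z⁴ + z⁵), the product of all factors after the first has coefficients 3,-16,29,-23,9,9,-10,9 for degrees 0…7.
[z⁷] = 1·9 + 6·(-10) + 12·9 + 8·9 = 129.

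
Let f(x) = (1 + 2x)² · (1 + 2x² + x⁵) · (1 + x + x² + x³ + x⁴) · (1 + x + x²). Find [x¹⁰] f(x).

34

(1 + 2x)² has coefficients 1,4,4 for degrees 0…2.
(1 + 2x² + x⁵) has coefficients 1,0,2,0,0,1,0,0,0,0,0 for degrees 0…10.
Multiplying by (1 + x + x² + x³ + x⁴) gives running coefficients 1,1,3,3,3,3,3,1,1,1,0 for degrees 0…10.
Finally multiplying by (1 + x + x²), the product of all factors after the first has coefficients 1,2,5,7,9,9,9,7,5,3,2 for degrees 0…10.
[x¹⁰] = 1·2 + 4·3 + 4·5 = 34.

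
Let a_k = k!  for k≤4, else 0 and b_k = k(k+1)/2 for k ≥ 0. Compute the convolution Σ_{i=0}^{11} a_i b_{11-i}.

1099

Write out a_i and b_{11-i} for i = 0,…,11 and sum the products.
Σ = 1·66 + 1·55 + 2·45 + 6·36 + 24·28 + 0·21 + 0·15 + 0·10 + 0·6 + 0·3 + 0·1 + 0·0 = 1099.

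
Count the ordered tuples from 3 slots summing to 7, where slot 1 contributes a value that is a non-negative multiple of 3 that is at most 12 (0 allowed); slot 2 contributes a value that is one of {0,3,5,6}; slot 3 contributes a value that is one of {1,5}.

3

The generating function for the choices is (1 + q^3 + q^6 + q^9 + q^12)·(1 + q^3 + q^5 + q^6)·(q + q^5); the count is [q^7].
(1 + q^3 + q^6 + q^9 + q^12) has coefficients 1,0,0,1,0,0,1,0 for degrees 0…7.
(1 + q^3 + q^5 + q^6) has coefficients 1,0,0,1,0,1,1,0 for degrees 0…7.
Finally multiplying by (q + q^5), the product of all factors after the first has coefficients 0,1,0,0,1,1,1,1 for degrees 0…7.
[q^7] = 1·1 + 1·1 + 1·1 = 3.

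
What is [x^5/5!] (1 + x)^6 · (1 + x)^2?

The EGF product rule gives c_5 = Σ_{k_1+k_2=5} C(5; k_1,k_2) · ∏ g_i(k_i), where (1+x)^6 gives the falling factorial (6)_k; (1+x)^2 gives the falling factorial (2)_k.
g_1(k) for k = 0…5: 1, 6, 30, 120, 360, 720.
g_2(k) for k = 0…5: 1, 2, 2, 0, 0, 0.
c_5 = Σ_k C(5,k)·g_1(k)·g_2(5−k) = 10·120·2 + 5·360·2 + 1·720·1 = 2400 + 3600 + 720 = 6720.

6720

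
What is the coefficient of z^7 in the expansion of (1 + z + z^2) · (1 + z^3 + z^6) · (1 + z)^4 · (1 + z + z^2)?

(1 + z + z^2) has coefficients 1,1,1 for degrees 0…2.
(1 + z^3 + z^6) has coefficients 1,0,0,1,0,0,1,0 for degrees 0…7.
Multiplying by (1 + z)^4 gives running coefficients 1,4,6,5,5,6,5,5 for degrees 0…7.
Finally multiplying by (1 + z + z^2), the product of all factors after the first has coefficients 1,5,11,15,16,16,16,16 for degrees 0…7.
[z^7] = 1·16 + 1·16 + 1·16 = 48.

48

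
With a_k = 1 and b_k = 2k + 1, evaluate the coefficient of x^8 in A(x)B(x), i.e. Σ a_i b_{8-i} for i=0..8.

Write out a_i and b_{8-i} for i = 0,…,8 and sum the products.
Σ = 1·17 + 1·15 + 1·13 + 1·11 + 1·9 + 1·7 + 1·5 + 1·3 + 1·1 = 81.

81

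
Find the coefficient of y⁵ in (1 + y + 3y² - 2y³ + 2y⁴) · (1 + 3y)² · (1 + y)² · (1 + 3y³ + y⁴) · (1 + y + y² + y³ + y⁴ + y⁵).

(1 + y + 3y² - 2y³ + 2y⁴) has coefficients 1,1,3,-2,2 for degrees 0…4.
(1 + 3y)² has coefficients 1,6,9,0,0,0 for degrees 0…5.
Multiplying by (1 + y)² gives running coefficients 1,8,22,24,9,0 for degrees 0…5.
Multiplying by (1 + 3y³ + y⁴) gives running coefficients 1,8,22,27,34,74 for degrees 0…5.
Finally multiplying by (1 + y + y² + y³ + y⁴ + y⁵), the product of all factors after the first has coefficients 1,9,31,58,92,166 for degrees 0…5.
[y⁵] = 1·166 + 1·92 + 3·58 − 2·31 + 2·9 = 388.

388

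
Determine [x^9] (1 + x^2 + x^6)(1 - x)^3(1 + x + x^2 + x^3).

(1 + x^2 + x^6) has coefficients 1,0,1,0,0,0,1 for degrees 0…6.
(1 - x)^3 has coefficients 1,-3,3,-1,0,0,0,0,0,0 for degrees 0…9.
Finally multiplying by (1 + x + x^2 + x^3), the product of all factors after the first has coefficients 1,-2,1,0,-1,2,-1,0,0,0 for degrees 0…9.
[x^9] = 1·0 + 1·0 + 1·0 = 0.

0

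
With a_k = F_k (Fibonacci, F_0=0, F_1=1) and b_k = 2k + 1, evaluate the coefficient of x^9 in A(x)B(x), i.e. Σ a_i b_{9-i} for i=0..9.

The convolution is the t^9 coefficient of A(t)B(t).
Σ = 0·19 + 1·17 + 1·15 + 2·13 + 3·11 + 5·9 + 8·7 + 13·5 + 21·3 + 34·1 = 354.

354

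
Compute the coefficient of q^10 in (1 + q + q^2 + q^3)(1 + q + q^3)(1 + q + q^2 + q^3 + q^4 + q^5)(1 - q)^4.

3

(1 + q + q^2 + q^3) has coefficients 1,1,1,1 for degrees 0…3.
(1 + q + q^3) has coefficients 1,1,0,1,0,0,0,0,0,0,0 for degrees 0…10.
Multiplying by (1 + q + q^2 + q^3 + q^4 + q^5) gives running coefficients 1,2,2,3,3,3,2,1,1,0,0 for degrees 0…10.
Finally multiplying by (1 - q)^4, the product of all factors after the first has coefficients 1,-2,0,3,-4,3,-2,2,0,-3,4 for degrees 0…10.
[q^10] = 1·4 + 1·(-3) + 1·0 + 1·2 = 3.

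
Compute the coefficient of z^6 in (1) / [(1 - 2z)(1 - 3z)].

2059

Partial fractions give a closed form: a_n = (-2)·2^n + (3)·3^n.
At n = 6: a_6 = 2059.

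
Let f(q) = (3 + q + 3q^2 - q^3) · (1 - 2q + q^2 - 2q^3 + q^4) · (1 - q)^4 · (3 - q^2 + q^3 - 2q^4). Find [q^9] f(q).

(3 + q + 3q^2 - q^3) has coefficients 3,1,3,-1 for degrees 0…3.
(1 - 2q + q^2 - 2q^3 + q^4) has coefficients 1,-2,1,-2,1,0,0,0,0,0 for degrees 0…9.
Multiplying by (1 - q)^4 gives running coefficients 1,-6,15,-22,24,-22,15,-6,1,0 for degrees 0…9.
Finally multiplying by (3 - q^2 + q^3 - 2q^4), the product of all factors after the first has coefficients 3,-18,44,-59,49,-17,-31,72,-82,65 for degrees 0…9.
[q^9] = 3·65 + 1·(-82) + 3·72 − 1·(-31) = 360.

360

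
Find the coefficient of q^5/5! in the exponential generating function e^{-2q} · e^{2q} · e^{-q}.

The EGF product rule gives c_5 = Σ_{k_1+k_2+k_3=5} C(5; k_1,k_2,k_3) · ∏ g_i(k_i), where e^{-2q} gives (-2)^k; e^{2q} gives (2)^k; e^{-q} gives (-1)^k.
g_1(k) for k = 0…5: 1, -2, 4, -8, 16, -32.
g_2(k) for k = 0…5: 1, 2, 4, 8, 16, 32.
g_3(k) for k = 0…5: 1, -1, 1, -1, 1, -1.
First combine the last two factors: h(k) = Σ_j C(k,j)·g_2(j)·g_3(k−j) for k = 0…5: 1, 1, 1, 1, 1, 1.
c_5 = Σ_k C(5,k)·g_1(k)·h(5−k) = 1·1·1 + 5·(-2)·1 + 10·4·1 + 10·(-8)·1 + 5·16·1 + 1·(-32)·1 = 1 − 10 + 40 − 80 + 80 − 32 = -1.

-1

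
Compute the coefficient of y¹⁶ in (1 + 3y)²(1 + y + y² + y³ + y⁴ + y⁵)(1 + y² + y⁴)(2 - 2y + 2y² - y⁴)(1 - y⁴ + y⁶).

14

(1 + 3y)² has coefficients 1,6,9 for degrees 0…2.
(1 + y + y² + y³ + y⁴ + y⁵) has coefficients 1,1,1,1,1,1,0,0,0,0,0,0,0,0,0,0,0 for degrees 0…16.
Multiplying by (1 + y² + y⁴) gives running coefficients 1,1,2,2,3,3,2,2,1,1,0,0,0,0,0,0,0 for degrees 0…16.
Multiplying by (2 - 2y + 2y² - y⁴) gives running coefficients 2,0,4,2,5,3,2,4,-1,1,-2,0,-1,-1,0,0,0 for degrees 0…16.
Finally multiplying by (1 - y⁴ + y⁶), the product of all factors after the first has coefficients 2,0,4,2,3,3,0,2,-2,0,1,-1,2,2,1,1,-1 for degrees 0…16.
[y¹⁶] = 1·(-1) + 6·1 + 9·1 = 14.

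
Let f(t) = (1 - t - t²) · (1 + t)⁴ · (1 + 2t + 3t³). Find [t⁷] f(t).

-29

(1 - t - t²) has coefficients 1,-1,-1 for degrees 0…2.
(1 + t)⁴ has coefficients 1,4,6,4,1,0,0,0 for degrees 0…7.
Finally multiplying by (1 + 2t + 3t³), the product of all factors after the first has coefficients 1,6,14,19,21,20,12,3 for degrees 0…7.
[t⁷] = 1·3 − 1·12 − 1·20 = -29.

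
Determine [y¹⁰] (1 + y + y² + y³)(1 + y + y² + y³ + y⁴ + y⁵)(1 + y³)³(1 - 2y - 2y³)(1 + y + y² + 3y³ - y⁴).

(1 + y + y² + y³) has coefficients 1,1,1,1 for degrees 0…3.
(1 + y + y² + y³ + y⁴ + y⁵) has coefficients 1,1,1,1,1,1,0,0,0,0,0 for degrees 0…10.
Multiplying by (1 + y³)³ gives running coefficients 1,1,1,4,4,4,6,6,6,4,4 for degrees 0…10.
Multiplying by (1 - 2y - 2y³) gives running coefficients 1,-1,-1,0,-6,-6,-10,-14,-14,-20,-16 for degrees 0…10.
Finally multiplying by (1 + y + y² + 3y³ - y⁴), the product of all factors after the first has coefficients 1,0,-1,1,-11,-14,-21,-48,-50,-72,-82 for degrees 0…10.
[y¹⁰] = 1·(-82) + 1·(-72) + 1·(-50) + 1·(-48) = -252.

-252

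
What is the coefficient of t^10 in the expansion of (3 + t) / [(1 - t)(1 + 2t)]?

1708

The denominator gives the recurrence a_n = −a_(n−1) + 2a_(n−2) for n ≥ 3; the numerator fixes a_0 = 3, a_1 = -2, a_2 = 8.
Iterating: 3, -2, 8, -12, 28, -52, 108, -212, 428, -852, 1708, so a_10 = 1708.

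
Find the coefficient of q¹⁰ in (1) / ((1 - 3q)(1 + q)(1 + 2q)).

Partial fractions give a closed form: a_n = (9/20)·3^n + (-1/4)·(-1)^n + (4/5)·(-2)^n.
At n = 10: a_10 = 27391.

27391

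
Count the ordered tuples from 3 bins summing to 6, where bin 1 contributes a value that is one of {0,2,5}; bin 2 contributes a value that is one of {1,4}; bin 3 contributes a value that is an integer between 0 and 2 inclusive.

3

The generating function for the choices is (1 + x² + x⁵)·(x + x⁴)·(1 + x + x²); the count is [x⁶].
(1 + x² + x⁵) has coefficients 1,0,1,0,0,1 for degrees 0…5.
(x + x⁴) has coefficients 0,1,0,0,1,0,0 for degrees 0…6.
Finally multiplying by (1 + x + x²), the product of all factors after the first has coefficients 0,1,1,1,1,1,1 for degrees 0…6.
[x⁶] = 1·1 + 1·1 + 1·1 = 3.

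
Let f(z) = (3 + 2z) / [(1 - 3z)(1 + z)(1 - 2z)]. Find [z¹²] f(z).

Partial fractions give a closed form: a_n = (33/4)·3^n + (1/12)·(-1)^n + (-16/3)·2^n.
At n = 12: a_12 = 4362543.

4362543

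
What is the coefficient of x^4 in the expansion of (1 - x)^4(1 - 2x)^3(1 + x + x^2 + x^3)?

(1 - x)^4 has coefficients 1,-4,6,-4,1 for degrees 0…4.
(1 - 2x)^3 has coefficients 1,-6,12,-8,0 for degrees 0…4.
Finally multiplying by (1 + x + x^2 + x^3), the product of all factors after the first has coefficients 1,-5,7,-1,-2 for degrees 0…4.
[x^4] = 1·(-2) − 4·(-1) + 6·7 − 4·(-5) + 1·1 = 65.

65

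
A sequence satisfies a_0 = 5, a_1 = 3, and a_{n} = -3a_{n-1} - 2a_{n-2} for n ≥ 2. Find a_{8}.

The ordinary generating function has denominator 1 + 3t + 2t^2.
Iterating the recurrence: a_0,…,a_{8} = 5, 3, -19, 51, -115, 243, -499, 1011, -2035.

-2035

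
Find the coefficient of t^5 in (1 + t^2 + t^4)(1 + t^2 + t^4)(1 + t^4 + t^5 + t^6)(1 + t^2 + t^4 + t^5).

2

(1 + t^2 + t^4) has coefficients 1,0,1,0,1 for degrees 0…4.
(1 + t^2 + t^4) has coefficients 1,0,1,0,1,0 for degrees 0…5.
Multiplying by (1 + t^4 + t^5 + t^6) gives running coefficients 1,0,1,0,2,1 for degrees 0…5.
Finally multiplying by (1 + t^2 + t^4 + t^5), the product of all factors after the first has coefficients 1,0,2,0,4,2 for degrees 0…5.
[t^5] = 1·2 + 1·0 + 1·0 = 2.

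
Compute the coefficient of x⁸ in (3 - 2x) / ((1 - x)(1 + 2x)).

The denominator gives the recurrence a_n = −a_(n−1) + 2a_(n−2) for n ≥ 3; the numerator fixes a_0 = 3, a_1 = -5, a_2 = 11.
Iterating: 3, -5, 11, -21, 43, -85, 171, -341, 683, so a_8 = 683.

683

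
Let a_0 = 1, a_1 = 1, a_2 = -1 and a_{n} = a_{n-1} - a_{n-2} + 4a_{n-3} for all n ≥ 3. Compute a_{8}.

The ordinary generating function has denominator 1 - t + t^2 - 4t^3.
Iterating the recurrence: a_0,…,a_{8} = 1, 1, -1, 2, 7, 1, 2, 29, 31.

31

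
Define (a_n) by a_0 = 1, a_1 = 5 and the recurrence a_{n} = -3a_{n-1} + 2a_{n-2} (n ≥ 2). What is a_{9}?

The ordinary generating function has denominator 1 + 3x - 2x^2.
Iterating the recurrence: a_0,…,a_{9} = 1, 5, -13, 49, -173, 617, -2197, 7825, -27869, 99257.

99257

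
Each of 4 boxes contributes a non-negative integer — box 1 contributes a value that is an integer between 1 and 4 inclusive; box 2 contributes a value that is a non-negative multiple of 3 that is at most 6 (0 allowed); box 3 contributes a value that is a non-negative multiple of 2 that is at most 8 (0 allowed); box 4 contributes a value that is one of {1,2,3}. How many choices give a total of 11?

The generating function for the choices is (t + t^2 + t^3 + t^4)·(1 + t^3 + t^6)·(1 + t^2 + t^4 + t^6 + t^8)·(t + t^2 + t^3); the count is [t^11].
(t + t^2 + t^3 + t^4) has coefficients 0,1,1,1,1 for degrees 0…4.
(1 + t^3 + t^6) has coefficients 1,0,0,1,0,0,1,0,0,0,0,0 for degrees 0…11.
Multiplying by (1 + t^2 + t^4 + t^6 + t^8) gives running coefficients 1,0,1,1,1,1,2,1,2,1,1,1 for degrees 0…11.
Finally multiplying by (t + t^2 + t^3), the product of all factors after the first has coefficients 0,1,1,2,2,3,3,4,4,5,4,4 for degrees 0…11.
[t^11] = 1·4 + 1·5 + 1·4 + 1·4 = 17.

17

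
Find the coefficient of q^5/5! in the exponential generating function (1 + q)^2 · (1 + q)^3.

The EGF product rule gives c_5 = Σ_{k_1+k_2=5} C(5; k_1,k_2) · ∏ g_i(k_i), where (1+q)^2 gives the falling factorial (2)_k; (1+q)^3 gives the falling factorial (3)_k.
g_1(k) for k = 0…5: 1, 2, 2, 0, 0, 0.
g_2(k) for k = 0…5: 1, 3, 6, 6, 0, 0.
c_5 = Σ_k C(5,k)·g_1(k)·g_2(5−k) = 10·2·6 = 120.

120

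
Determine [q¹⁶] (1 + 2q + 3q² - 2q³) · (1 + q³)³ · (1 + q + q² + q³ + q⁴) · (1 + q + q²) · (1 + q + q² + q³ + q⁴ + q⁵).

(1 + 2q + 3q² - 2q³) has coefficients 1,2,3,-2 for degrees 0…3.
(1 + q³)³ has coefficients 1,0,0,3,0,0,3,0,0,1,0,0,0,0,0,0,0 for degrees 0…16.
Multiplying by (1 + q + q² + q³ + q⁴) gives running coefficients 1,1,1,4,4,3,6,6,3,4,4,1,1,1,0,0,0 for degrees 0…16.
Multiplying by (1 + q + q²) gives running coefficients 1,2,3,6,9,11,13,15,15,13,11,9,6,3,2,1,0 for degrees 0…16.
Finally multiplying by (1 + q + q² + q³ + q⁴ + q⁵), the product of all factors after the first has coefficients 1,3,6,12,21,32,44,57,69,76,78,76,69,57,44,32,21 for degrees 0…16.
[q¹⁶] = 1·21 + 2·32 + 3·44 − 2·57 = 103.

103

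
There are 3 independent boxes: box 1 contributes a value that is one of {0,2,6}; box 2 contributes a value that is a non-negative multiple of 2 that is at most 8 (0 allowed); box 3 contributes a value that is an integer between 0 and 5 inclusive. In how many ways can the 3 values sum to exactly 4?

5

The generating function for the choices is (1 + x^2 + x^6)·(1 + x^2 + x^4 + x^6 + x^8)·(1 + x + x^2 + x^3 + x^4 + x^5); the count is [x^4].
(1 + x^2 + x^6) has coefficients 1,0,1,0,0 for degrees 0…4.
(1 + x^2 + x^4 + x^6 + x^8) has coefficients 1,0,1,0,1 for degrees 0…4.
Finally multiplying by (1 + x + x^2 + x^3 + x^4 + x^5), the product of all factors after the first has coefficients 1,1,2,2,3 for degrees 0…4.
[x^4] = 1·3 + 1·2 = 5.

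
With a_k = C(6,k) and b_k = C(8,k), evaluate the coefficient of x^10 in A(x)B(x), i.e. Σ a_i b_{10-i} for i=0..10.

1001

Write out a_i and b_{10-i} for i = 0,…,10 and sum the products.
Σ = 1·0 + 6·0 + 15·1 + 20·8 + 15·28 + 6·56 + 1·70 + 0·56 + 0·28 + 0·8 + 0·1 = 1001.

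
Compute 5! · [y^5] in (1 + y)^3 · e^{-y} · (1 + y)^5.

1159

The EGF product rule gives c_5 = Σ_{k_1+k_2+k_3=5} C(5; k_1,k_2,k_3) · ∏ g_i(k_i), where (1+y)^3 gives the falling factorial (3)_k; e^{-y} gives (-1)^k; (1+y)^5 gives the falling factorial (5)_k.
g_1(k) for k = 0…5: 1, 3, 6, 6, 0, 0.
g_2(k) for k = 0…5: 1, -1, 1, -1, 1, -1.
g_3(k) for k = 0…5: 1, 5, 20, 60, 120, 120.
First combine the last two factors: h(k) = Σ_j C(k,j)·g_2(j)·g_3(k−j) for k = 0…5: 1, 4, 11, 14, -19, -56.
c_5 = Σ_k C(5,k)·g_1(k)·h(5−k) = 1·1·(-56) + 5·3·(-19) + 10·6·14 + 10·6·11 = −56 − 285 + 840 + 660 = 1159.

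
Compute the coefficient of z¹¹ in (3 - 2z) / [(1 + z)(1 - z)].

-2

The denominator gives the recurrence a_n = a_(n−2) for n ≥ 3; the numerator fixes a_0 = 3, a_1 = -2, a_2 = 3.
Iterating: 3, -2, 3, -2, 3, -2, 3, -2, 3, -2, 3, -2, so a_11 = -2.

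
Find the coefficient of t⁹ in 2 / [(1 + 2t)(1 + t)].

-2046

The denominator gives the recurrence a_n = −3a_(n−1) − 2a_(n−2) for n ≥ 2; the numerator fixes a_0 = 2, a_1 = -6.
Iterating: 2, -6, 14, -30, 62, -126, 254, -510, 1022, -2046, so a_9 = -2046.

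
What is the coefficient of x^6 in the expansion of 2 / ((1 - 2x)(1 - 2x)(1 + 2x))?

512

The denominator gives the recurrence a_n = 2a_(n−1) + 4a_(n−2) − 8a_(n−3) for n ≥ 3; the numerator fixes a_0 = 2, a_1 = 4, a_2 = 16.
Iterating: 2, 4, 16, 32, 96, 192, 512, so a_6 = 512.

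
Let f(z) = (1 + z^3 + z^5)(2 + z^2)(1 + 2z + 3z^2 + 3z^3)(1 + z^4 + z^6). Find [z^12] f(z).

23

(1 + z^3 + z^5) has coefficients 1,0,0,1,0,1 for degrees 0…5.
(2 + z^2) has coefficients 2,0,1,0,0,0,0,0,0,0,0,0,0 for degrees 0…12.
Multiplying by (1 + 2z + 3z^2 + 3z^3) gives running coefficients 2,4,7,8,3,3,0,0,0,0,0,0,0 for degrees 0…12.
Finally multiplying by (1 + z^4 + z^6), the product of all factors after the first has coefficients 2,4,7,8,5,7,9,12,10,11,3,3,0 for degrees 0…12.
[z^12] = 1·0 + 1·11 + 1·12 = 23.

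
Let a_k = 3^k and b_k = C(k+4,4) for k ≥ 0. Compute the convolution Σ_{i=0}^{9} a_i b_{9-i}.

This is [x^9] in the product of the two ordinary generating functions.
Σ = 1·715 + 3·495 + 9·330 + 27·210 + 81·126 + 243·70 + 729·35 + 2187·15 + 6561·5 + 19683·1 = 148864.

148864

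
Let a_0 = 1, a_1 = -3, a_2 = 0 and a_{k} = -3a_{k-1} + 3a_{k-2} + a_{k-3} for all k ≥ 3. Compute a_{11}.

-230112

The ordinary generating function has denominator 1 + 3z - 3z^2 - z^3.
Iterating the recurrence: a_0,…,a_{11} = 1, -3, 0, -8, 21, -87, 316, -1188, 4425, -16523, 61656, -230112.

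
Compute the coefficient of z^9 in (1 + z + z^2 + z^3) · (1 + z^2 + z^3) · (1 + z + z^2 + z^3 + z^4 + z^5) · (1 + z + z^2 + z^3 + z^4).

45

(1 + z + z^2 + z^3) has coefficients 1,1,1,1 for degrees 0…3.
(1 + z^2 + z^3) has coefficients 1,0,1,1,0,0,0,0,0,0 for degrees 0…9.
Multiplying by (1 + z + z^2 + z^3 + z^4 + z^5) gives running coefficients 1,1,2,3,3,3,2,2,1,0 for degrees 0…9.
Finally multiplying by (1 + z + z^2 + z^3 + z^4), the product of all factors after the first has coefficients 1,2,4,7,10,12,13,13,11,8 for degrees 0…9.
[z^9] = 1·8 + 1·11 + 1·13 + 1·13 = 45.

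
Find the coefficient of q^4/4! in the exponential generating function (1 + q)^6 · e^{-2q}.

-56

The EGF product rule gives c_4 = Σ_{k_1+k_2=4} C(4; k_1,k_2) · ∏ g_i(k_i), where (1+q)^6 gives the falling factorial (6)_k; e^{-2q} gives (-2)^k.
g_1(k) for k = 0…4: 1, 6, 30, 120, 360.
g_2(k) for k = 0…4: 1, -2, 4, -8, 16.
c_4 = Σ_k C(4,k)·g_1(k)·g_2(4−k) = 1·1·16 + 4·6·(-8) + 6·30·4 + 4·120·(-2) + 1·360·1 = 16 − 192 + 720 − 960 + 360 = -56.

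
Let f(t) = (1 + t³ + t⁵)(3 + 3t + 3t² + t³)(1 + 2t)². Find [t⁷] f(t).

(1 + t³ + t⁵) has coefficients 1,0,0,1,0,1 for degrees 0…5.
(3 + 3t + 3t² + t³) has coefficients 3,3,3,1,0,0,0,0 for degrees 0…7.
Finally multiplying by (1 + 2t)², the product of all factors after the first has coefficients 3,15,27,25,16,4,0,0 for degrees 0…7.
[t⁷] = 1·0 + 1·16 + 1·27 = 43.

43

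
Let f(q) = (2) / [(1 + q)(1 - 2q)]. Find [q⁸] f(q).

Partial fractions give a closed form: a_n = (2/3)·(-1)^n + (4/3)·2^n.
At n = 8: a_8 = 342.

342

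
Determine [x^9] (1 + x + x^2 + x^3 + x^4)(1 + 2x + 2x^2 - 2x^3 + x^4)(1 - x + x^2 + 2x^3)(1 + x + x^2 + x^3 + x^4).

(1 + x + x^2 + x^3 + x^4) has coefficients 1,1,1,1,1 for degrees 0…4.
(1 + 2x + 2x^2 - 2x^3 + x^4) has coefficients 1,2,2,-2,1,0,0,0,0,0 for degrees 0…9.
Multiplying by (1 - x + x^2 + 2x^3) gives running coefficients 1,1,1,0,9,1,-3,2,0,0 for degrees 0…9.
Finally multiplying by (1 + x + x^2 + x^3 + x^4), the product of all factors after the first has coefficients 1,2,3,3,12,12,8,9,9,0 for degrees 0…9.
[x^9] = 1·0 + 1·9 + 1·9 + 1·8 + 1·12 = 38.

38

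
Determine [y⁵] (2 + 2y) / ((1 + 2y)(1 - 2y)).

32

The denominator gives the recurrence a_n = 4a_(n−2) for n ≥ 2; the numerator fixes a_0 = 2, a_1 = 2.
Iterating: 2, 2, 8, 8, 32, 32, so a_5 = 32.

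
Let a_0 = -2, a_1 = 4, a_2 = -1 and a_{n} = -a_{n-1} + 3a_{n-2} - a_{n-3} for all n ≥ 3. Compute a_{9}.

The ordinary generating function has denominator 1 + z - 3z^2 + z^3.
Iterating the recurrence: a_0,…,a_{9} = -2, 4, -1, 15, -22, 68, -149, 375, -890, 2164.

2164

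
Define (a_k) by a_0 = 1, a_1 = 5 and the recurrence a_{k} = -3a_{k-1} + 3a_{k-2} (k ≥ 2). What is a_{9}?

The ordinary generating function has denominator 1 + 3t - 3t^2.
Iterating the recurrence: a_0,…,a_{9} = 1, 5, -12, 51, -189, 720, -2727, 10341, -39204, 148635.

148635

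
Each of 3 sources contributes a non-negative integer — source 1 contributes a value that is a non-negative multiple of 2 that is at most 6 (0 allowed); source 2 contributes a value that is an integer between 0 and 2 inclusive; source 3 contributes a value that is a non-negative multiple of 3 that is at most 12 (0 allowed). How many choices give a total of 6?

4

The generating function for the choices is (1 + t² + t⁴ + t⁶)·(1 + t + t²)·(1 + t³ + t⁶ + t⁹ + t¹²); the count is [t⁶].
(1 + t² + t⁴ + t⁶) has coefficients 1,0,1,0,1,0,1 for degrees 0…6.
(1 + t + t²) has coefficients 1,1,1,0,0,0,0 for degrees 0…6.
Finally multiplying by (1 + t³ + t⁶ + t⁹ + t¹²), the product of all factors after the first has coefficients 1,1,1,1,1,1,1 for degrees 0…6.
[t⁶] = 1·1 + 1·1 + 1·1 + 1·1 = 4.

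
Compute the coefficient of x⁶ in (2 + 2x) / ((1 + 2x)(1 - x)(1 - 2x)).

Partial fractions give a closed form: a_n = (1/3)·(-2)^n + (-4/3)·1^n + (3)·2^n.
At n = 6: a_6 = 212.

212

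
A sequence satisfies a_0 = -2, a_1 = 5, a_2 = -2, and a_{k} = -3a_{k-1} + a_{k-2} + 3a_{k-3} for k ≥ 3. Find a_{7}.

The ordinary generating function has denominator 1 + 3y - y^2 - 3y^3.
Iterating the recurrence: a_0,…,a_{7} = -2, 5, -2, 5, -2, 5, -2, 5.

5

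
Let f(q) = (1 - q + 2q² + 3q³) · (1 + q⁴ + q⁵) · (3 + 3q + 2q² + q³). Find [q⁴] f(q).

15

(1 - q + 2q² + 3q³) has coefficients 1,-1,2,3 for degrees 0…3.
(1 + q⁴ + q⁵) has coefficients 1,0,0,0,1 for degrees 0…4.
Finally multiplying by (3 + 3q + 2q² + q³), the product of all factors after the first has coefficients 3,3,2,1,3 for degrees 0…4.
[q⁴] = 1·3 − 1·1 + 2·2 + 3·3 = 15.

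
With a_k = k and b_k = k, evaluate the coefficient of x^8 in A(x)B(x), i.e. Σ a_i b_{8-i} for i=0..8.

This is [x^8] in the product of the two ordinary generating functions.
Σ = 0·8 + 1·7 + 2·6 + 3·5 + 4·4 + 5·3 + 6·2 + 7·1 + 8·0 = 84.

84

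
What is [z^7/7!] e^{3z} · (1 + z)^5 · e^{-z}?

93088

The EGF product rule gives c_7 = Σ_{k_1+k_2+k_3=7} C(7; k_1,k_2,k_3) · ∏ g_i(k_i), where e^{3z} gives (3)^k; (1+z)^5 gives the falling factorial (5)_k; e^{-z} gives (-1)^k.
g_1(k) for k = 0…7: 1, 3, 9, 27, 81, 243, 729, 2187.
g_2(k) for k = 0…7: 1, 5, 20, 60, 120, 120, 0, 0.
g_3(k) for k = 0…7: 1, -1, 1, -1, 1, -1, 1, -1.
First combine the last two factors: h(k) = Σ_j C(k,j)·g_2(j)·g_3(k−j) for k = 0…7: 1, 4, 11, 14, -19, -56, 151, 34.
c_7 = Σ_k C(7,k)·g_1(k)·h(7−k) = 1·1·34 + 7·3·151 + 21·9·(-56) + 35·27·(-19) + 35·81·14 + 21·243·11 + 7·729·4 + 1·2187·1 = 34 + 3171 − 10584 − 17955 + 39690 + 56133 + 20412 + 2187 = 93088.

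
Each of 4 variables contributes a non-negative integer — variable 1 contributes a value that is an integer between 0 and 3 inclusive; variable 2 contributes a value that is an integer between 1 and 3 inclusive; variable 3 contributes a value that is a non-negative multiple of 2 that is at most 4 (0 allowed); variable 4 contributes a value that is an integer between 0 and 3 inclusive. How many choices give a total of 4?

The generating function for the choices is (1 + q + q² + q³)·(q + q² + q³)·(1 + q² + q⁴)·(1 + q + q² + q³); the count is [q⁴].
(1 + q + q² + q³) has coefficients 1,1,1,1 for degrees 0…3.
(q + q² + q³) has coefficients 0,1,1,1,0 for degrees 0…4.
Multiplying by (1 + q² + q⁴) gives running coefficients 0,1,1,2,1 for degrees 0…4.
Finally multiplying by (1 + q + q² + q³), the product of all factors after the first has coefficients 0,1,2,4,5 for degrees 0…4.
[q⁴] = 1·5 + 1·4 + 1·2 + 1·1 = 12.

12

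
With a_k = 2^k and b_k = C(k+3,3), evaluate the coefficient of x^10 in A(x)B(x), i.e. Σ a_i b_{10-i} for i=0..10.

15914

Write out a_i and b_{10-i} for i = 0,…,10 and sum the products.
Σ = 1·286 + 2·220 + 4·165 + 8·120 + 16·84 + 32·56 + 64·35 + 128·20 + 256·10 + 512·4 + 1024·1 = 15914.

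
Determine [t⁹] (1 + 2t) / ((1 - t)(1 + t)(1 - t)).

15

The denominator gives the recurrence a_n = a_(n−1) + a_(n−2) − a_(n−3) for n ≥ 3; the numerator fixes a_0 = 1, a_1 = 3, a_2 = 4.
Iterating: 1, 3, 4, 6, 7, 9, 10, 12, 13, 15, so a_9 = 15.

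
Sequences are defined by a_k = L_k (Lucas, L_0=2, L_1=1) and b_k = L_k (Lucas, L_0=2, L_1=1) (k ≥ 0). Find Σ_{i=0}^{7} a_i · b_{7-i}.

This is [x^7] in the product of the two ordinary generating functions.
Σ = 2·29 + 1·18 + 3·11 + 4·7 + 7·4 + 11·3 + 18·1 + 29·2 = 274.

274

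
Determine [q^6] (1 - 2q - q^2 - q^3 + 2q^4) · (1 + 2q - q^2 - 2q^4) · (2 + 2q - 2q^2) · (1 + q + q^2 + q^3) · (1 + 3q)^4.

(1 - 2q - q^2 - q^3 + 2q^4) has coefficients 1,-2,-1,-1,2 for degrees 0…4.
(1 + 2q - q^2 - 2q^4) has coefficients 1,2,-1,0,-2,0,0 for degrees 0…6.
Multiplying by (2 + 2q - 2q^2) gives running coefficients 2,6,0,-6,-2,-4,4 for degrees 0…6.
Multiplying by (1 + q + q^2 + q^3) gives running coefficients 2,8,8,2,-2,-12,-8 for degrees 0…6.
Finally multiplying by (1 + 3q)^4, the product of all factors after the first has coefficients 2,32,212,746,1480,1584,604 for degrees 0…6.
[q^6] = 1·604 − 2·1584 − 1·1480 − 1·746 + 2·212 = -4366.

-4366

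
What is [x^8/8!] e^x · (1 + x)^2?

73

The EGF product rule gives c_8 = Σ_{k_1+k_2=8} C(8; k_1,k_2) · ∏ g_i(k_i), where e^x gives (1)^k; (1+x)^2 gives the falling factorial (2)_k.
g_1(k) for k = 0…8: 1, 1, 1, 1, 1, 1, 1, 1, 1.
g_2(k) for k = 0…8: 1, 2, 2, 0, 0, 0, 0, 0, 0.
c_8 = Σ_k C(8,k)·g_1(k)·g_2(8−k) = 28·1·2 + 8·1·2 + 1·1·1 = 56 + 16 + 1 = 73.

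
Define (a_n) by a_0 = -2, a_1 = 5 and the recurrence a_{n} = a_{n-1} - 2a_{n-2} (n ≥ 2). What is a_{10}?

The ordinary generating function has denominator 1 - x + 2x^2.
Iterating the recurrence: a_0,…,a_{10} = -2, 5, 9, -1, -19, -17, 21, 55, 13, -97, -123.

-123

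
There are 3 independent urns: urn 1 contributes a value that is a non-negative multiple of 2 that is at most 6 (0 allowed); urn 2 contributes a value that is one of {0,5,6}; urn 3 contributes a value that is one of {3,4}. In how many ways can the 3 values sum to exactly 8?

The generating function for the choices is (1 + z² + z⁴ + z⁶)·(1 + z⁵ + z⁶)·(z³ + z⁴); the count is [z⁸].
(1 + z² + z⁴ + z⁶) has coefficients 1,0,1,0,1,0,1 for degrees 0…6.
(1 + z⁵ + z⁶) has coefficients 1,0,0,0,0,1,1,0,0 for degrees 0…8.
Finally multiplying by (z³ + z⁴), the product of all factors after the first has coefficients 0,0,0,1,1,0,0,0,1 for degrees 0…8.
[z⁸] = 1·1 + 1·0 + 1·1 + 1·0 = 2.

2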